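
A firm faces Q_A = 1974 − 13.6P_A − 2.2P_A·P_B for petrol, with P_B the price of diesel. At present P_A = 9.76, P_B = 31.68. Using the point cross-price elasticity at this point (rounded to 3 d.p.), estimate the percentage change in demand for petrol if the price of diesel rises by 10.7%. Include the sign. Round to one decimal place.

-6.3%

At P_A = 9.76, P_B = 31.68: Q_A = 1161.031.
∂Q_A/∂P_B = -2.2P_A = -21.4720.
ε = (∂Q_A/∂P_B)(P_B/Q_A) = -21.4720 × 31.68/1161.031 ≈ -0.586.
%ΔQ_A ≈ ε × %ΔP_B = -0.586 × (10.7%) = -6.3%.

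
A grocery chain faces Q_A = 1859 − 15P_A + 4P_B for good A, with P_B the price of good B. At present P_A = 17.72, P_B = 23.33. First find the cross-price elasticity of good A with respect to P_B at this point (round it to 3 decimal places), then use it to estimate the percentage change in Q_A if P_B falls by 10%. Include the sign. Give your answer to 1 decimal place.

-0.6%

At P_A = 17.72, P_B = 23.33: Q_A = 1686.52.
∂Q_A/∂P_B = 4.
ε = (∂Q_A/∂P_B)(P_B/Q_A) = 4.0000 × 23.33/1686.52 ≈ 0.055.
%ΔQ_A ≈ ε × %ΔP_B = 0.055 × (-10%) = -0.6%.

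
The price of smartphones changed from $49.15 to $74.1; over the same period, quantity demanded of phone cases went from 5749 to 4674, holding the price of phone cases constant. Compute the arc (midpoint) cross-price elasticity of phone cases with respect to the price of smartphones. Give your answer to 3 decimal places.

-0.509

ΔQ_A = 4674 − 5749 = -1075; ΔP_B = 74.1 − 49.15 = 24.95.
Midpoints: Q̄_A = 5211.5, P̄_B = 61.62.
ε = (ΔQ_A/Q̄_A)/(ΔP_B/P̄_B) = (-1075/5211.5)/(24.95/61.62) ≈ -0.509.
ε < 0: phone cases and smartphones are complements.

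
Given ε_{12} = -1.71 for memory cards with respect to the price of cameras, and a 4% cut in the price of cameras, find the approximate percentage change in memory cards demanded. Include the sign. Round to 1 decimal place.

%ΔQ ≈ ε × %ΔP of cameras = -1.71 × (-4%) = 6.8%.

6.8%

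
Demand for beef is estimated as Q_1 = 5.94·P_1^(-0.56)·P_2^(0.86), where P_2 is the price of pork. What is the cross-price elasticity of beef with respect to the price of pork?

0.86

In a log-linear (constant-elasticity) demand function, the coefficient on the exponent of P_2 is the cross-price elasticity.
ε = 0.86. Positive, so beef and pork are substitutes.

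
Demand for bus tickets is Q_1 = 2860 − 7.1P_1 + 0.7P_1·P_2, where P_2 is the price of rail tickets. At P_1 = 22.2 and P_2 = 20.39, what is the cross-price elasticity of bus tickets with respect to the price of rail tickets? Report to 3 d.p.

0.105

At P_1 = 22.2 and P_2 = 20.39: Q_1 = 3019.241.
∂Q_1/∂P_2 = 0.7P_1 = 0.7(22.2) = 15.5400.
ε = (∂Q_1/∂P_2)(P_2/Q_1) = 15.5400 × (20.39/3019.241) ≈ 0.105.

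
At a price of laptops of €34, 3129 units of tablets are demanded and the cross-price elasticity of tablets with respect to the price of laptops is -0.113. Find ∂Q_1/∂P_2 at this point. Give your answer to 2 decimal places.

-10.40

ε = (∂Q_1/∂P_2)·(P_2/Q_1) ⇒ ∂Q_1/∂P_2 = ε·Q_1/P_2 = -0.113 × 3129/34 ≈ -10.40.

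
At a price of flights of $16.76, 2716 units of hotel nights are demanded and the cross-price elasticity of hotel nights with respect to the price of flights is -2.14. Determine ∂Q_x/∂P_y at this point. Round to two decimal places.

ε = (∂Q_x/∂P_y)·(P_y/Q_x) ⇒ ∂Q_x/∂P_y = ε·Q_x/P_y = -2.14 × 2716/16.76 ≈ -346.79.

-346.79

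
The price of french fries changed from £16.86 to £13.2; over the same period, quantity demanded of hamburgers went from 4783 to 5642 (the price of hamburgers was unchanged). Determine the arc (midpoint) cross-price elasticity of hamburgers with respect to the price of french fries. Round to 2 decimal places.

-0.68

ΔQ_A = 5642 − 4783 = 859; ΔP_B = 13.2 − 16.86 = -3.66.
Midpoints: Q̄_A = 5212.5, P̄_B = 15.03.
ε = (ΔQ_A/Q̄_A)/(ΔP_B/P̄_B) = (859/5212.5)/(-3.66/15.03) ≈ -0.68.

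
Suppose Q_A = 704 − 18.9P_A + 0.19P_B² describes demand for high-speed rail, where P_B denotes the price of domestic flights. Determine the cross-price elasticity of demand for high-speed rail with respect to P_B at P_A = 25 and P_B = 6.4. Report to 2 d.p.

0.07

At P_A = 25 and P_B = 6.4: Q_A = 239.282.
∂Q_A/∂P_B = 0.38P_B = 0.38(6.4) = 2.4320.
ε = (∂Q_A/∂P_B)(P_B/Q_A) = 2.4320 × (6.4/239.282) ≈ 0.07.
ε > 0: substitutes.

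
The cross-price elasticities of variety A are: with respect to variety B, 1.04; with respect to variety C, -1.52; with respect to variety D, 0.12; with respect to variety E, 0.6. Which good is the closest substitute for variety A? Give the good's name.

Substitutes have ε > 0. Among the positive values, 1.04 (variety B) is largest.

variety B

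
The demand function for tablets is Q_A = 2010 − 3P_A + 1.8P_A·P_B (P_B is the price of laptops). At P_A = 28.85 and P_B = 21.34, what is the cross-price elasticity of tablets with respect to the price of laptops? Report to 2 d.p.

0.37

At P_A = 28.85 and P_B = 21.34: Q_A = 3031.636.
∂Q_A/∂P_B = 1.8P_A = 1.8(28.85) = 51.9300.
ε = (∂Q_A/∂P_B)(P_B/Q_A) = 51.9300 × (21.34/3031.636) ≈ 0.37.
ε > 0: substitutes.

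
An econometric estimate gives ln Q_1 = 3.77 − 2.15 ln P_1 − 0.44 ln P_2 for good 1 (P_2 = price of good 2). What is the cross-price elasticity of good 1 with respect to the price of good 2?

In a log-linear (constant-elasticity) demand function, the coefficient on ln P_2 is the cross-price elasticity.
ε = -0.44. Negative, so good 1 and good 2 are complements.

-0.44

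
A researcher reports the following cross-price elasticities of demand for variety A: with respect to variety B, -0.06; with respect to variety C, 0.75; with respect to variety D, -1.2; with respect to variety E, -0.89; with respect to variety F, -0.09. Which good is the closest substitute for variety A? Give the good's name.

variety C

Substitutes have ε > 0. Among the positive values, 0.75 (variety C) is largest.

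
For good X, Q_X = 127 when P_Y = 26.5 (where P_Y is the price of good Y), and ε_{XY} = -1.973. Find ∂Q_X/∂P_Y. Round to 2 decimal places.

-9.46

ε = (∂Q_X/∂P_Y)·(P_Y/Q_X) ⇒ ∂Q_X/∂P_Y = ε·Q_X/P_Y = -1.973 × 127/26.5 ≈ -9.46.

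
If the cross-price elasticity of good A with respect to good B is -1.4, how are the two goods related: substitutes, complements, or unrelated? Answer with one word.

complements

ε = -1.4 < 0, so a higher price of good B lowers demand for good A: complements.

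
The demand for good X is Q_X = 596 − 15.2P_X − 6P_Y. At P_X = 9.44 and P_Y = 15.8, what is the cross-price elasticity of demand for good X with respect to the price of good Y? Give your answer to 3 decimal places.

-0.265

At P_X = 9.44 and P_Y = 15.8: Q_X = 357.712.
∂Q_X/∂P_Y = -6.
ε = (∂Q_X/∂P_Y)(P_Y/Q_X) = -6 × (15.8/357.712) ≈ -0.265.
Since ε < 0, good X and good Y are complements.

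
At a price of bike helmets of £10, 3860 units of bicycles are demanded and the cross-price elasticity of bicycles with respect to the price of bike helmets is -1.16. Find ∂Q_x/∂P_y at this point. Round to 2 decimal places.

ε = (∂Q_x/∂P_y)·(P_y/Q_x) ⇒ ∂Q_x/∂P_y = ε·Q_x/P_y = -1.16 × 3860/10 ≈ -447.76.

-447.76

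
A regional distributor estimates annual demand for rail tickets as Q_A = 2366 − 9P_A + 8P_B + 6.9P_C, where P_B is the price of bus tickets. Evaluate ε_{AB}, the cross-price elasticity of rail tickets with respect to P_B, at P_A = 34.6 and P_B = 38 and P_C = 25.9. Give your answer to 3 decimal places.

At P_A = 34.6 and P_B = 38 and P_C = 25.9: Q_A = 2537.31.
∂Q_A/∂P_B = 8.
ε = (∂Q_A/∂P_B)(P_B/Q_A) = 8 × (38/2537.31) ≈ 0.120.
Since ε > 0, rail tickets and bus tickets are substitutes.

0.120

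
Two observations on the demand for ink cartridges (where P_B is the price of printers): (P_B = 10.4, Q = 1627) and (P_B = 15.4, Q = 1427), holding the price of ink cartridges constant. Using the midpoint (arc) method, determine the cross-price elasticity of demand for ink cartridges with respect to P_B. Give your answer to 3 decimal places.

-0.338

ΔQ_A = 1427 − 1627 = -200; ΔP_B = 15.4 − 10.4 = 5.
Midpoints: Q̄_A = 1527.0, P̄_B = 12.90.
ε = (ΔQ_A/Q̄_A)/(ΔP_B/P̄_B) = (-200/1527.0)/(5/12.90) ≈ -0.338.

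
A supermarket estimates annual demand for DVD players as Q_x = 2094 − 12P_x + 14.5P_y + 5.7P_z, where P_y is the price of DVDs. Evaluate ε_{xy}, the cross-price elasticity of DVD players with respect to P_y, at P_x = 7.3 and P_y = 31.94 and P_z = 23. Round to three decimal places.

0.178

At P_x = 7.3 and P_y = 31.94 and P_z = 23: Q_x = 2600.63.
∂Q_x/∂P_y = 14.5.
ε = (∂Q_x/∂P_y)(P_y/Q_x) = 14.5 × (31.94/2600.63) ≈ 0.178.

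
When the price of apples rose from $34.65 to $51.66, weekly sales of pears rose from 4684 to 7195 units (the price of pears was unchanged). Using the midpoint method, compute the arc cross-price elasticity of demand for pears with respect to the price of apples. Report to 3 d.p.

1.073

ΔQ_A = 7195 − 4684 = 2511; ΔP_B = 51.66 − 34.65 = 17.01.
Midpoints: Q̄_A = 5939.5, P̄_B = 43.16.
ε = (ΔQ_A/Q̄_A)/(ΔP_B/P̄_B) = (2511/5939.5)/(17.01/43.16) ≈ 1.073.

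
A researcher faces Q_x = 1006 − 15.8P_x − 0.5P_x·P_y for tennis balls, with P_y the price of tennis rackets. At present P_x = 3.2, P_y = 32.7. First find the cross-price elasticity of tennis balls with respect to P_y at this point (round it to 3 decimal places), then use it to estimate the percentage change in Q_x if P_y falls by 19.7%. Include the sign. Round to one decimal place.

1.1%

At P_x = 3.2, P_y = 32.7: Q_x = 903.12.
∂Q_x/∂P_y = -0.5P_x = -1.6000.
ε = (∂Q_x/∂P_y)(P_y/Q_x) = -1.6000 × 32.7/903.12 ≈ -0.058.
%ΔQ_x ≈ ε × %ΔP_y = -0.058 × (-19.7%) = 1.1%.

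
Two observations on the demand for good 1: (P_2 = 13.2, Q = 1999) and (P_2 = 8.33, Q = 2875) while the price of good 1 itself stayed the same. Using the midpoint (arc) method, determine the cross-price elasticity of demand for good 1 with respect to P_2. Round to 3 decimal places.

ΔQ_1 = 2875 − 1999 = 876; ΔP_2 = 8.33 − 13.2 = -4.87.
Midpoints: Q̄_1 = 2437.0, P̄_2 = 10.77.
ε = (ΔQ_1/Q̄_1)/(ΔP_2/P̄_2) = (876/2437.0)/(-4.87/10.77) ≈ -0.795.
ε < 0: good 1 and good 2 are complements.

-0.795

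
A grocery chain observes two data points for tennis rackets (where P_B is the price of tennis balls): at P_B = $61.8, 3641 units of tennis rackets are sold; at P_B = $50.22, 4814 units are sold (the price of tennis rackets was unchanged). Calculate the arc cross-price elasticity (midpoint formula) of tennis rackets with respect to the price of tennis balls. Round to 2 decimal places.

-1.34

ΔQ_A = 4814 − 3641 = 1173; ΔP_B = 50.22 − 61.8 = -11.58.
Midpoints: Q̄_A = 4227.5, P̄_B = 56.01.
ε = (ΔQ_A/Q̄_A)/(ΔP_B/P̄_B) = (1173/4227.5)/(-11.58/56.01) ≈ -1.34.
ε < 0: tennis rackets and tennis balls are complements.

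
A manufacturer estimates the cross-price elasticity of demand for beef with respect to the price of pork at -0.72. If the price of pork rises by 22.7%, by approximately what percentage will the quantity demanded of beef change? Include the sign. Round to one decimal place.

%ΔQ ≈ ε × %ΔP of pork = -0.72 × (22.7%) = -16.3%.

-16.3%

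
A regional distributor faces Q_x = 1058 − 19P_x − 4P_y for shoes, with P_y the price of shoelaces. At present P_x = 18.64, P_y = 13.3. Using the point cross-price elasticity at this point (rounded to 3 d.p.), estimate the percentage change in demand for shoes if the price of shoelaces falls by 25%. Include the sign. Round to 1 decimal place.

At P_x = 18.64, P_y = 13.3: Q_x = 650.64.
∂Q_x/∂P_y = -4.
ε = (∂Q_x/∂P_y)(P_y/Q_x) = -4.0000 × 13.3/650.64 ≈ -0.082.
%ΔQ_x ≈ ε × %ΔP_y = -0.082 × (-25%) = 2.1%.

2.1%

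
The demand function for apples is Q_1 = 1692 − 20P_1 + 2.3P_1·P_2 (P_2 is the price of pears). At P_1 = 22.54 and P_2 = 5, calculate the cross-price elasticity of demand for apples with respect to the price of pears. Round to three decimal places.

At P_1 = 22.54 and P_2 = 5: Q_1 = 1500.41.
∂Q_1/∂P_2 = 2.3P_1 = 2.3(22.54) = 51.8420.
ε = (∂Q_1/∂P_2)(P_2/Q_1) = 51.8420 × (5/1500.41) ≈ 0.173.
ε > 0: substitutes.

0.173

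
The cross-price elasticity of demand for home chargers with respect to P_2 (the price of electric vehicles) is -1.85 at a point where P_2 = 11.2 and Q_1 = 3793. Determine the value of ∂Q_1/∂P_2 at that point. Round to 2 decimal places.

-626.52

ε = (∂Q_1/∂P_2)·(P_2/Q_1) ⇒ ∂Q_1/∂P_2 = ε·Q_1/P_2 = -1.85 × 3793/11.2 ≈ -626.52.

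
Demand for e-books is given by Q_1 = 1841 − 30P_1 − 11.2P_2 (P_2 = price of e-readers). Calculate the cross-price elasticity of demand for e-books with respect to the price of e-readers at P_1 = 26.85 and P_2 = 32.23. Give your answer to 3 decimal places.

-0.535

At P_1 = 26.85 and P_2 = 32.23: Q_1 = 674.524.
∂Q_1/∂P_2 = -11.2.
ε = (∂Q_1/∂P_2)(P_2/Q_1) = -11.2 × (32.23/674.524) ≈ -0.535.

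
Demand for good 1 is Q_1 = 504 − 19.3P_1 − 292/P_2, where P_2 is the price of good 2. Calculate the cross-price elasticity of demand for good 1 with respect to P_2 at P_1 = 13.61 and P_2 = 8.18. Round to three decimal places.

At P_1 = 13.61 and P_2 = 8.18: Q_1 = 205.630.
∂Q_1/∂P_2 = 292/P_2² = 4.3639.
ε = (∂Q_1/∂P_2)(P_2/Q_1) = 4.3639 × (8.18/205.630) ≈ 0.174.
ε > 0: substitutes.

0.174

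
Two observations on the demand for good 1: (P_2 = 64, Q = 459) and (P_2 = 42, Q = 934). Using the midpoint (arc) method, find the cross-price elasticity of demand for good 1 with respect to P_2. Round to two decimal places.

ΔQ_1 = 934 − 459 = 475; ΔP_2 = 42 − 64 = -22.
Midpoints: Q̄_1 = 696.5, P̄_2 = 53.00.
ε = (ΔQ_1/Q̄_1)/(ΔP_2/P̄_2) = (475/696.5)/(-22/53.00) ≈ -1.64.

-1.64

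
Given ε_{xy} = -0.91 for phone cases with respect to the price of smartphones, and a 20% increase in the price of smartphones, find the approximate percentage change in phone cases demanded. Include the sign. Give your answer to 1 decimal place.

%ΔQ ≈ ε × %ΔP of smartphones = -0.91 × (20%) = -18.2%.

-18.2%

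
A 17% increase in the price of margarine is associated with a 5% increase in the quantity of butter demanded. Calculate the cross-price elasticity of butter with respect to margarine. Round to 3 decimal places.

ε = (%ΔQ of butter) / (%ΔP of margarine) = (5%) / (17%) ≈ 0.294.

0.294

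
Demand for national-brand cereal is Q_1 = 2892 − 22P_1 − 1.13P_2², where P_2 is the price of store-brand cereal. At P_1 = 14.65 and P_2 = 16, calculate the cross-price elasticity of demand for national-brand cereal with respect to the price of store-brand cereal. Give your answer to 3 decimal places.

-0.254

At P_1 = 14.65 and P_2 = 16: Q_1 = 2280.42.
∂Q_1/∂P_2 = -2.26P_2 = -2.26(16) = -36.1600.
ε = (∂Q_1/∂P_2)(P_2/Q_1) = -36.1600 × (16/2280.42) ≈ -0.254.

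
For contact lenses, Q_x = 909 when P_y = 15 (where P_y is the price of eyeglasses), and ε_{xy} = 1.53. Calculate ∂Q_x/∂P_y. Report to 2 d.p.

ε = (∂Q_x/∂P_y)·(P_y/Q_x) ⇒ ∂Q_x/∂P_y = ε·Q_x/P_y = 1.53 × 909/15 ≈ 92.72.

92.72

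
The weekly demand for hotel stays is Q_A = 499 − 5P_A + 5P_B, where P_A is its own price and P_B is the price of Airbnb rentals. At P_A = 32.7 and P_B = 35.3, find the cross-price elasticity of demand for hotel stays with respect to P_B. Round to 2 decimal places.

At P_A = 32.7 and P_B = 35.3: Q_A = 512.
∂Q_A/∂P_B = 5.
ε = (∂Q_A/∂P_B)(P_B/Q_A) = 5 × (35.3/512) ≈ 0.34.
Since ε > 0, hotel stays and Airbnb rentals are substitutes.

0.34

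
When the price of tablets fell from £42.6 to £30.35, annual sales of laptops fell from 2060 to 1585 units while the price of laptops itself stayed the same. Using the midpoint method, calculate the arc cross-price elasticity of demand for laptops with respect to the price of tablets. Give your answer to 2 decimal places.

ΔQ_A = 1585 − 2060 = -475; ΔP_B = 30.35 − 42.6 = -12.25.
Midpoints: Q̄_A = 1822.5, P̄_B = 36.48.
ε = (ΔQ_A/Q̄_A)/(ΔP_B/P̄_B) = (-475/1822.5)/(-12.25/36.48) ≈ 0.78.
ε > 0: laptops and tablets are substitutes.

0.78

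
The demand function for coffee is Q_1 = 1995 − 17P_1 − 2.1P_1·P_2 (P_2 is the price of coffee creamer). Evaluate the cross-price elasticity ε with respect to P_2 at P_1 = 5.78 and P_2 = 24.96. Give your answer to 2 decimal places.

At P_1 = 5.78 and P_2 = 24.96: Q_1 = 1593.776.
∂Q_1/∂P_2 = -2.1P_1 = -2.1(5.78) = -12.1380.
ε = (∂Q_1/∂P_2)(P_2/Q_1) = -12.1380 × (24.96/1593.776) ≈ -0.19.
ε < 0: complements.

-0.19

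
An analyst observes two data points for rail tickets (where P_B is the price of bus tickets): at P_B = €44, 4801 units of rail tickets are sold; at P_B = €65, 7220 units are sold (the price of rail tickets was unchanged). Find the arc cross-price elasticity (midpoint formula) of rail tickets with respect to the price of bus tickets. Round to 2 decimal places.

1.04

ΔQ_A = 7220 − 4801 = 2419; ΔP_B = 65 − 44 = 21.
Midpoints: Q̄_A = 6010.5, P̄_B = 54.50.
ε = (ΔQ_A/Q̄_A)/(ΔP_B/P̄_B) = (2419/6010.5)/(21/54.50) ≈ 1.04.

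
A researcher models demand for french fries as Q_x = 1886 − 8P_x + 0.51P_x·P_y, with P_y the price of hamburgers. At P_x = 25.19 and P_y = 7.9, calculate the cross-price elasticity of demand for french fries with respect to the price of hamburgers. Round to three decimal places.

At P_x = 25.19 and P_y = 7.9: Q_x = 1785.971.
∂Q_x/∂P_y = 0.51P_x = 0.51(25.19) = 12.8469.
ε = (∂Q_x/∂P_y)(P_y/Q_x) = 12.8469 × (7.9/1785.971) ≈ 0.057.

0.057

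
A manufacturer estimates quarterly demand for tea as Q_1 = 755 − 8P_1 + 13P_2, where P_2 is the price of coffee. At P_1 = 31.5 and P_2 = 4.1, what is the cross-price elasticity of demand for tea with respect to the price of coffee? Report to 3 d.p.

0.096

At P_1 = 31.5 and P_2 = 4.1: Q_1 = 556.3.
∂Q_1/∂P_2 = 13.
ε = (∂Q_1/∂P_2)(P_2/Q_1) = 13 × (4.1/556.3) ≈ 0.096.
Since ε > 0, tea and coffee are substitutes.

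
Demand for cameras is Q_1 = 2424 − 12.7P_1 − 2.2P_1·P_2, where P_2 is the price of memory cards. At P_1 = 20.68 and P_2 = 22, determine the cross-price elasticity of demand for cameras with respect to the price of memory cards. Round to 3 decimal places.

-0.863

At P_1 = 20.68 and P_2 = 22: Q_1 = 1160.452.
∂Q_1/∂P_2 = -2.2P_1 = -2.2(20.68) = -45.4960.
ε = (∂Q_1/∂P_2)(P_2/Q_1) = -45.4960 × (22/1160.452) ≈ -0.863.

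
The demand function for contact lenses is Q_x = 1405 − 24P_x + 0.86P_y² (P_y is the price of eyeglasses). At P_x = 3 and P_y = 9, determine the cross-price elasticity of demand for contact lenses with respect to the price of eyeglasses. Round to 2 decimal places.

0.10

At P_x = 3 and P_y = 9: Q_x = 1402.66.
∂Q_x/∂P_y = 1.72P_y = 1.72(9) = 15.4800.
ε = (∂Q_x/∂P_y)(P_y/Q_x) = 15.4800 × (9/1402.66) ≈ 0.10.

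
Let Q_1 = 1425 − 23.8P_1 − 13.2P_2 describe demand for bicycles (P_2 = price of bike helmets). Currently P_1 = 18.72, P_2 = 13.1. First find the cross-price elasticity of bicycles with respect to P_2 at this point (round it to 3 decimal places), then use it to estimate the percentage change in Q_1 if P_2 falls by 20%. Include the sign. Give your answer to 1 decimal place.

4.3%

At P_1 = 18.72, P_2 = 13.1: Q_1 = 806.544.
∂Q_1/∂P_2 = -13.2.
ε = (∂Q_1/∂P_2)(P_2/Q_1) = -13.2000 × 13.1/806.544 ≈ -0.214.
%ΔQ_1 ≈ ε × %ΔP_2 = -0.214 × (-20%) = 4.3%.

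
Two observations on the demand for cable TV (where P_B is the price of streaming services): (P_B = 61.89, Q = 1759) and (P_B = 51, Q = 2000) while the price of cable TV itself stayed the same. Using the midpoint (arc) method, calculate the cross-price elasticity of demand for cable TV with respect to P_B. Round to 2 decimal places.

-0.66

ΔQ_A = 2000 − 1759 = 241; ΔP_B = 51 − 61.89 = -10.89.
Midpoints: Q̄_A = 1879.5, P̄_B = 56.45.
ε = (ΔQ_A/Q̄_A)/(ΔP_B/P̄_B) = (241/1879.5)/(-10.89/56.45) ≈ -0.66.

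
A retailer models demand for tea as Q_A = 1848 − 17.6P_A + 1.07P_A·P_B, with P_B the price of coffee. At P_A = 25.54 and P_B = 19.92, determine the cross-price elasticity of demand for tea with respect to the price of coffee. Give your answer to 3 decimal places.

0.280

At P_A = 25.54 and P_B = 19.92: Q_A = 1942.866.
∂Q_A/∂P_B = 1.07P_A = 1.07(25.54) = 27.3278.
ε = (∂Q_A/∂P_B)(P_B/Q_A) = 27.3278 × (19.92/1942.866) ≈ 0.280.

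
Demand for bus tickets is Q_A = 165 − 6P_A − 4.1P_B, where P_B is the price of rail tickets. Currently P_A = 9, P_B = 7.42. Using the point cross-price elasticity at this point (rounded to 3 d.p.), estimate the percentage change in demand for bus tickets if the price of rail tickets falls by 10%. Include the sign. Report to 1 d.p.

3.8%

At P_A = 9, P_B = 7.42: Q_A = 80.578.
∂Q_A/∂P_B = -4.1.
ε = (∂Q_A/∂P_B)(P_B/Q_A) = -4.1000 × 7.42/80.578 ≈ -0.378.
%ΔQ_A ≈ ε × %ΔP_B = -0.378 × (-10%) = 3.8%.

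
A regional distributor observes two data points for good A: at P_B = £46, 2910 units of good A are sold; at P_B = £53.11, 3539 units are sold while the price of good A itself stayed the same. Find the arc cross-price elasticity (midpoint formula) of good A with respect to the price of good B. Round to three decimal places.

ΔQ_A = 3539 − 2910 = 629; ΔP_B = 53.11 − 46 = 7.11.
Midpoints: Q̄_A = 3224.5, P̄_B = 49.55.
ε = (ΔQ_A/Q̄_A)/(ΔP_B/P̄_B) = (629/3224.5)/(7.11/49.55) ≈ 1.360.

1.360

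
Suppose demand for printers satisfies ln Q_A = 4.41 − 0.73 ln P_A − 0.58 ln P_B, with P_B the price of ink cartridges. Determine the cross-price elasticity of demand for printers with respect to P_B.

In a log-linear (constant-elasticity) demand function, the coefficient on ln P_B is the cross-price elasticity.
ε = -0.58. Negative, so printers and ink cartridges are complements.

-0.58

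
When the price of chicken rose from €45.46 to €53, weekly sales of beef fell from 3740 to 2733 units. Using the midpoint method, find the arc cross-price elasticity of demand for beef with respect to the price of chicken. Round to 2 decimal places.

ΔQ_A = 2733 − 3740 = -1007; ΔP_B = 53 − 45.46 = 7.54.
Midpoints: Q̄_A = 3236.5, P̄_B = 49.23.
ε = (ΔQ_A/Q̄_A)/(ΔP_B/P̄_B) = (-1007/3236.5)/(7.54/49.23) ≈ -2.03.
ε < 0: beef and chicken are complements.

-2.03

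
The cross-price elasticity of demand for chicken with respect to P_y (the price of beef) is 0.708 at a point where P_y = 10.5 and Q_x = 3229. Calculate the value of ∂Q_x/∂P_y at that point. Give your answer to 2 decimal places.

217.73

ε = (∂Q_x/∂P_y)·(P_y/Q_x) ⇒ ∂Q_x/∂P_y = ε·Q_x/P_y = 0.708 × 3229/10.5 ≈ 217.73.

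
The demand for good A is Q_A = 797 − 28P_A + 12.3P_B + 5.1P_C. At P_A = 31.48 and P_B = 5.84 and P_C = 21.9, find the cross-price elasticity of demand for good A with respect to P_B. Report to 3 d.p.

0.725

At P_A = 31.48 and P_B = 5.84 and P_C = 21.9: Q_A = 99.082.
∂Q_A/∂P_B = 12.3.
ε = (∂Q_A/∂P_B)(P_B/Q_A) = 12.3 × (5.84/99.082) ≈ 0.725.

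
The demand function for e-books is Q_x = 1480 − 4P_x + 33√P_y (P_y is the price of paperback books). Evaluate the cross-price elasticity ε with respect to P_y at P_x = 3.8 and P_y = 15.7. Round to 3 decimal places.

0.041

At P_x = 3.8 and P_y = 15.7: Q_x = 1595.557.
∂Q_x/∂P_y = 33/(2√P_y) = 33/(2√15.7) = 4.1642.
ε = (∂Q_x/∂P_y)(P_y/Q_x) = 4.1642 × (15.7/1595.557) ≈ 0.041.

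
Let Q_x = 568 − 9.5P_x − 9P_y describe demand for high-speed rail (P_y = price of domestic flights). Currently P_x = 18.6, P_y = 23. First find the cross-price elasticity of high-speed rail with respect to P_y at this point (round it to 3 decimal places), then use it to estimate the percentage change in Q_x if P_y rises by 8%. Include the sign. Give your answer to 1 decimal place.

At P_x = 18.6, P_y = 23: Q_x = 184.3.
∂Q_x/∂P_y = -9.
ε = (∂Q_x/∂P_y)(P_y/Q_x) = -9.0000 × 23/184.3 ≈ -1.123.
%ΔQ_x ≈ ε × %ΔP_y = -1.123 × (8%) = -9.0%.

-9.0%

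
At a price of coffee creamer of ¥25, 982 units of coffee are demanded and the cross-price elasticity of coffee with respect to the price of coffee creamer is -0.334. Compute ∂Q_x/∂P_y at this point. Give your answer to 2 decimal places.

-13.12

ε = (∂Q_x/∂P_y)·(P_y/Q_x) ⇒ ∂Q_x/∂P_y = ε·Q_x/P_y = -0.334 × 982/25 ≈ -13.12.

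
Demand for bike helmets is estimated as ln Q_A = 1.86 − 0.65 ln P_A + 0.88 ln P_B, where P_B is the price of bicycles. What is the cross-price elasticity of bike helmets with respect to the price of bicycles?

0.88

In a log-linear (constant-elasticity) demand function, the coefficient on ln P_B is the cross-price elasticity.
ε = 0.88. Positive, so bike helmets and bicycles are substitutes.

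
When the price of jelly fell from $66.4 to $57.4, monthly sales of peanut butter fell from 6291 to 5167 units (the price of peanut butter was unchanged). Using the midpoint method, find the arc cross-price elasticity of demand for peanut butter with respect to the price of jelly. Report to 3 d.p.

ΔQ_A = 5167 − 6291 = -1124; ΔP_B = 57.4 − 66.4 = -9.
Midpoints: Q̄_A = 5729.0, P̄_B = 61.90.
ε = (ΔQ_A/Q̄_A)/(ΔP_B/P̄_B) = (-1124/5729.0)/(-9/61.90) ≈ 1.349.
ε > 0: peanut butter and jelly are substitutes.

1.349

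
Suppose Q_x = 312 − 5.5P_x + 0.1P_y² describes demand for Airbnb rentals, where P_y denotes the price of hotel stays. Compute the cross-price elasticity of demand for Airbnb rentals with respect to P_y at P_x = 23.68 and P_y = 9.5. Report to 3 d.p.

0.095

At P_x = 23.68 and P_y = 9.5: Q_x = 190.785.
∂Q_x/∂P_y = 0.2P_y = 0.2(9.5) = 1.9000.
ε = (∂Q_x/∂P_y)(P_y/Q_x) = 1.9000 × (9.5/190.785) ≈ 0.095.
ε > 0: substitutes.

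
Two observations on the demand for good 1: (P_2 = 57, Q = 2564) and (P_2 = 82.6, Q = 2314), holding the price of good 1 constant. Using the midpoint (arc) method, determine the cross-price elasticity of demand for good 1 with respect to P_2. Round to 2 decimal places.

-0.28

ΔQ_1 = 2314 − 2564 = -250; ΔP_2 = 82.6 − 57 = 25.6.
Midpoints: Q̄_1 = 2439.0, P̄_2 = 69.80.
ε = (ΔQ_1/Q̄_1)/(ΔP_2/P̄_2) = (-250/2439.0)/(25.6/69.80) ≈ -0.28.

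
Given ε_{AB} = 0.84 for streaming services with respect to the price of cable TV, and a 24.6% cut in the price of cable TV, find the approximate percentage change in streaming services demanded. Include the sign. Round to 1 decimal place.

-20.7%

%ΔQ ≈ ε × %ΔP of cable TV = 0.84 × (-24.6%) = -20.7%.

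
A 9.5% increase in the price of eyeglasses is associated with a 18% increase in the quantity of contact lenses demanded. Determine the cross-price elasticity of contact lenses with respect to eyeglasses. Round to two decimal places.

ε = (%ΔQ of contact lenses) / (%ΔP of eyeglasses) = (18%) / (9.5%) ≈ 1.89.
Positive cross-price elasticity: substitutes.

1.89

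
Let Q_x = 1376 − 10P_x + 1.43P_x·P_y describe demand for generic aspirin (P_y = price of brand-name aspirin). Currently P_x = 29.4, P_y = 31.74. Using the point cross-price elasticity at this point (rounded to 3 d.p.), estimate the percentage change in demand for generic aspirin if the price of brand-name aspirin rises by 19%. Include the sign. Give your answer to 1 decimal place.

10.5%

At P_x = 29.4, P_y = 31.74: Q_x = 2416.413.
∂Q_x/∂P_y = 1.43P_x = 42.0420.
ε = (∂Q_x/∂P_y)(P_y/Q_x) = 42.0420 × 31.74/2416.413 ≈ 0.552.
%ΔQ_x ≈ ε × %ΔP_y = 0.552 × (19%) = 10.5%.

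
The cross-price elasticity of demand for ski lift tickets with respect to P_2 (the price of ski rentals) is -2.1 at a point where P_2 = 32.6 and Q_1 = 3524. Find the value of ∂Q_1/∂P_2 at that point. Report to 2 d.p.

ε = (∂Q_1/∂P_2)·(P_2/Q_1) ⇒ ∂Q_1/∂P_2 = ε·Q_1/P_2 = -2.1 × 3524/32.6 ≈ -227.01.

-227.01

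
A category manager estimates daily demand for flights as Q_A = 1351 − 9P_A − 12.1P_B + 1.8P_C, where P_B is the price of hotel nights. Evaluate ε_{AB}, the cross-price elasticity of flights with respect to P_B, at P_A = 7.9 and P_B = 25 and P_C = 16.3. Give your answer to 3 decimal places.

-0.300

At P_A = 7.9 and P_B = 25 and P_C = 16.3: Q_A = 1006.74.
∂Q_A/∂P_B = -12.1.
ε = (∂Q_A/∂P_B)(P_B/Q_A) = -12.1 × (25/1006.74) ≈ -0.300.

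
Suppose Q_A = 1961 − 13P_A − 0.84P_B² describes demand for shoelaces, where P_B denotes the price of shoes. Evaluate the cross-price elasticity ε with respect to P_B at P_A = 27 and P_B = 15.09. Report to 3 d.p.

-0.270

At P_A = 27 and P_B = 15.09: Q_A = 1418.725.
∂Q_A/∂P_B = -1.68P_B = -1.68(15.09) = -25.3512.
ε = (∂Q_A/∂P_B)(P_B/Q_A) = -25.3512 × (15.09/1418.725) ≈ -0.270.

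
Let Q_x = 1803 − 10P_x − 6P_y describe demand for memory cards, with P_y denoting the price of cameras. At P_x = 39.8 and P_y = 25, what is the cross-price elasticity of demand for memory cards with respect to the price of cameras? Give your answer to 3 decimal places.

-0.120

At P_x = 39.8 and P_y = 25: Q_x = 1255.
∂Q_x/∂P_y = -6.
ε = (∂Q_x/∂P_y)(P_y/Q_x) = -6 × (25/1255) ≈ -0.120.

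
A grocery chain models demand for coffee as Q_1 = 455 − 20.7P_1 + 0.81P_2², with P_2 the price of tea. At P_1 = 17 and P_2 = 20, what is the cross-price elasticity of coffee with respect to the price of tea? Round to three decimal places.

At P_1 = 17 and P_2 = 20: Q_1 = 427.1.
∂Q_1/∂P_2 = 1.62P_2 = 1.62(20) = 32.4000.
ε = (∂Q_1/∂P_2)(P_2/Q_1) = 32.4000 × (20/427.1) ≈ 1.517.

1.517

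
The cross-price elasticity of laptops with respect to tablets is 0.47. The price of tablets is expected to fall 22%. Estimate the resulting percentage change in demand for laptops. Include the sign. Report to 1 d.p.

%ΔQ ≈ ε × %ΔP of tablets = 0.47 × (-22%) = -10.3%.

-10.3%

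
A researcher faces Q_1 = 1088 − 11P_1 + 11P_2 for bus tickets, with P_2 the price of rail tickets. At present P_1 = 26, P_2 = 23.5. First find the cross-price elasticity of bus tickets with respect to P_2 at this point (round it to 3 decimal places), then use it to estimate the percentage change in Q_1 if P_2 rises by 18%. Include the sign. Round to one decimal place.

At P_1 = 26, P_2 = 23.5: Q_1 = 1060.5.
∂Q_1/∂P_2 = 11.
ε = (∂Q_1/∂P_2)(P_2/Q_1) = 11.0000 × 23.5/1060.5 ≈ 0.244.
%ΔQ_1 ≈ ε × %ΔP_2 = 0.244 × (18%) = 4.4%.

4.4%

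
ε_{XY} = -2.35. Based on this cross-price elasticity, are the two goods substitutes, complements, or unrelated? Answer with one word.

complements

ε = -2.35 < 0, so a higher price of good Y lowers demand for good X: complements.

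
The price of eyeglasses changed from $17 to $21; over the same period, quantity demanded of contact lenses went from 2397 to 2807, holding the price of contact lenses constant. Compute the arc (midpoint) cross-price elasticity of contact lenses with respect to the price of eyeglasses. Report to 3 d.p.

ΔQ_A = 2807 − 2397 = 410; ΔP_B = 21 − 17 = 4.
Midpoints: Q̄_A = 2602.0, P̄_B = 19.00.
ε = (ΔQ_A/Q̄_A)/(ΔP_B/P̄_B) = (410/2602.0)/(4/19.00) ≈ 0.748.

0.748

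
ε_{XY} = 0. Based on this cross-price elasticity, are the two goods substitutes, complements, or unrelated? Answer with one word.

ε = 0: demand for good X does not respond to good Y's price; the goods are unrelated.

unrelated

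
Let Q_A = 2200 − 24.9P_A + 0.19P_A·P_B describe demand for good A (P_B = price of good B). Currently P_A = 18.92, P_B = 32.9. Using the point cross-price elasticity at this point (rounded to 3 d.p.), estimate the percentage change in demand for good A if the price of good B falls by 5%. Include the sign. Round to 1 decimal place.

At P_A = 18.92, P_B = 32.9: Q_A = 1847.161.
∂Q_A/∂P_B = 0.19P_A = 3.5948.
ε = (∂Q_A/∂P_B)(P_B/Q_A) = 3.5948 × 32.9/1847.161 ≈ 0.064.
%ΔQ_A ≈ ε × %ΔP_B = 0.064 × (-5%) = -0.3%.

-0.3%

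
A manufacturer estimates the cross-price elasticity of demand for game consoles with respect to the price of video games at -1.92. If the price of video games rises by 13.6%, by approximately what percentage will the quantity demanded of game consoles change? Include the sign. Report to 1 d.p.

-26.1%

%ΔQ ≈ ε × %ΔP of video games = -1.92 × (13.6%) = -26.1%.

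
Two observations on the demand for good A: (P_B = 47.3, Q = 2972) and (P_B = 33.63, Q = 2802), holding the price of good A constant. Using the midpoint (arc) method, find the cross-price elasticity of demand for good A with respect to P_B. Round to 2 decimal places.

0.17

ΔQ_A = 2802 − 2972 = -170; ΔP_B = 33.63 − 47.3 = -13.67.
Midpoints: Q̄_A = 2887.0, P̄_B = 40.47.
ε = (ΔQ_A/Q̄_A)/(ΔP_B/P̄_B) = (-170/2887.0)/(-13.67/40.47) ≈ 0.17.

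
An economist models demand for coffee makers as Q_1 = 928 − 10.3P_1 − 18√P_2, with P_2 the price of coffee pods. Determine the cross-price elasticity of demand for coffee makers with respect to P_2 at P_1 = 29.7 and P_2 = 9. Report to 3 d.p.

At P_1 = 29.7 and P_2 = 9: Q_1 = 568.09.
∂Q_1/∂P_2 = -18/(2√P_2) = -18/(2√9) = -3.0000.
ε = (∂Q_1/∂P_2)(P_2/Q_1) = -3.0000 × (9/568.09) ≈ -0.048.

-0.048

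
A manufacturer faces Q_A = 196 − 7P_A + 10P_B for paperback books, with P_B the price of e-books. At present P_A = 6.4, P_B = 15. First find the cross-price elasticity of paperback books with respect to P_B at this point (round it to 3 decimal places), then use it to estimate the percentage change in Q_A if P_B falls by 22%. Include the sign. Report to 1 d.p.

-11.0%

At P_A = 6.4, P_B = 15: Q_A = 301.2.
∂Q_A/∂P_B = 10.
ε = (∂Q_A/∂P_B)(P_B/Q_A) = 10.0000 × 15/301.2 ≈ 0.498.
%ΔQ_A ≈ ε × %ΔP_B = 0.498 × (-22%) = -11.0%.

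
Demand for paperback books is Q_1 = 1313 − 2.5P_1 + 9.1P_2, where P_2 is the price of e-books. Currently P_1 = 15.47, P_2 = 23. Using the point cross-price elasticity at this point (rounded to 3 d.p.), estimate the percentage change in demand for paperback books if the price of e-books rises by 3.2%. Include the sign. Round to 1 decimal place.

0.5%

At P_1 = 15.47, P_2 = 23: Q_1 = 1483.625.
∂Q_1/∂P_2 = 9.1.
ε = (∂Q_1/∂P_2)(P_2/Q_1) = 9.1000 × 23/1483.625 ≈ 0.141.
%ΔQ_1 ≈ ε × %ΔP_2 = 0.141 × (3.2%) = 0.5%.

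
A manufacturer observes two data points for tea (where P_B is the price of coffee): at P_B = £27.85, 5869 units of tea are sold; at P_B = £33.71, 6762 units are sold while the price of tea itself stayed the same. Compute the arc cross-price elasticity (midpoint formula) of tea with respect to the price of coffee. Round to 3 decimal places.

0.743

ΔQ_A = 6762 − 5869 = 893; ΔP_B = 33.71 − 27.85 = 5.86.
Midpoints: Q̄_A = 6315.5, P̄_B = 30.78.
ε = (ΔQ_A/Q̄_A)/(ΔP_B/P̄_B) = (893/6315.5)/(5.86/30.78) ≈ 0.743.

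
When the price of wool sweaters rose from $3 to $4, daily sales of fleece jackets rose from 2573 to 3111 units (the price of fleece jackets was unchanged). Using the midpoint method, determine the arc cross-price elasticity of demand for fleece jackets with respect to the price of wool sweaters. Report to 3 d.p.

ΔQ_A = 3111 − 2573 = 538; ΔP_B = 4 − 3 = 1.
Midpoints: Q̄_A = 2842.0, P̄_B = 3.50.
ε = (ΔQ_A/Q̄_A)/(ΔP_B/P̄_B) = (538/2842.0)/(1/3.50) ≈ 0.663.

0.663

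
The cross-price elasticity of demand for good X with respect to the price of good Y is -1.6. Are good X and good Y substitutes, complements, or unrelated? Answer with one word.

complements

ε = -1.6 < 0, so a higher price of good Y lowers demand for good X: complements.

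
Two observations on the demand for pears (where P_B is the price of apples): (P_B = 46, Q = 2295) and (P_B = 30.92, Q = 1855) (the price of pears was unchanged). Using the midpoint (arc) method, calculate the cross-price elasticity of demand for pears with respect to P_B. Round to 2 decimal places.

0.54

ΔQ_A = 1855 − 2295 = -440; ΔP_B = 30.92 − 46 = -15.08.
Midpoints: Q̄_A = 2075.0, P̄_B = 38.46.
ε = (ΔQ_A/Q̄_A)/(ΔP_B/P̄_B) = (-440/2075.0)/(-15.08/38.46) ≈ 0.54.
ε > 0: pears and apples are substitutes.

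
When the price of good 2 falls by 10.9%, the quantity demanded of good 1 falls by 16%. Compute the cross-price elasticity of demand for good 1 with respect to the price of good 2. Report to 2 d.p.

ε = (%ΔQ of good 1) / (%ΔP of good 2) = (-16%) / (-10.9%) ≈ 1.47.
Positive cross-price elasticity: substitutes.

1.47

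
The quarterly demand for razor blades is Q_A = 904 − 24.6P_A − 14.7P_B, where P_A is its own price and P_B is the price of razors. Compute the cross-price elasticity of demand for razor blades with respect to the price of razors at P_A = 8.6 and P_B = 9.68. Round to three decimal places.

At P_A = 8.6 and P_B = 9.68: Q_A = 550.144.
∂Q_A/∂P_B = -14.7.
ε = (∂Q_A/∂P_B)(P_B/Q_A) = -14.7 × (9.68/550.144) ≈ -0.259.
Since ε < 0, razor blades and razors are complements.

-0.259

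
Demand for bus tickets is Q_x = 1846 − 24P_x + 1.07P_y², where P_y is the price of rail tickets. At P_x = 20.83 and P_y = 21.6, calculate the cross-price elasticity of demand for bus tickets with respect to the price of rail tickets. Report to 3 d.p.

0.541

At P_x = 20.83 and P_y = 21.6: Q_x = 1845.299.
∂Q_x/∂P_y = 2.14P_y = 2.14(21.6) = 46.2240.
ε = (∂Q_x/∂P_y)(P_y/Q_x) = 46.2240 × (21.6/1845.299) ≈ 0.541.
ε > 0: substitutes.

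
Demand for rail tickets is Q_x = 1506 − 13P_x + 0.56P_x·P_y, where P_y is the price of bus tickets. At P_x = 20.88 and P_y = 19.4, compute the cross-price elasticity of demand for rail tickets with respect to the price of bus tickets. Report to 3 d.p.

At P_x = 20.88 and P_y = 19.4: Q_x = 1461.400.
∂Q_x/∂P_y = 0.56P_x = 0.56(20.88) = 11.6928.
ε = (∂Q_x/∂P_y)(P_y/Q_x) = 11.6928 × (19.4/1461.400) ≈ 0.155.

0.155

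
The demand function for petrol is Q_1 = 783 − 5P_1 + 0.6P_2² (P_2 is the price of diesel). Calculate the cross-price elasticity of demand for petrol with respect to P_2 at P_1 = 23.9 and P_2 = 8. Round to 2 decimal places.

At P_1 = 23.9 and P_2 = 8: Q_1 = 701.9.
∂Q_1/∂P_2 = 1.2P_2 = 1.2(8) = 9.6000.
ε = (∂Q_1/∂P_2)(P_2/Q_1) = 9.6000 × (8/701.9) ≈ 0.11.
ε > 0: substitutes.

0.11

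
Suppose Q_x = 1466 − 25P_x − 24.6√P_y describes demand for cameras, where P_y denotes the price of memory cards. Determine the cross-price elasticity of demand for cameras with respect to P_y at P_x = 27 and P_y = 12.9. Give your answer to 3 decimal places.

-0.063

At P_x = 27 and P_y = 12.9: Q_x = 702.645.
∂Q_x/∂P_y = -24.6/(2√P_y) = -24.6/(2√12.9) = -3.4246.
ε = (∂Q_x/∂P_y)(P_y/Q_x) = -3.4246 × (12.9/702.645) ≈ -0.063.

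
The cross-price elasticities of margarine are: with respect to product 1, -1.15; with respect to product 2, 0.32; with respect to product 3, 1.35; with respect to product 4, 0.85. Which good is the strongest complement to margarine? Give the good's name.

Complements have ε < 0. The most negative value is -1.15 (product 1).

product 1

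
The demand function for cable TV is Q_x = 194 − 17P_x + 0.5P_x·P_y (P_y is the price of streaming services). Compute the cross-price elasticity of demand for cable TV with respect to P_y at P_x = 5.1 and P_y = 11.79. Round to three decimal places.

At P_x = 5.1 and P_y = 11.79: Q_x = 137.365.
∂Q_x/∂P_y = 0.5P_x = 0.5(5.1) = 2.5500.
ε = (∂Q_x/∂P_y)(P_y/Q_x) = 2.5500 × (11.79/137.365) ≈ 0.219.
ε > 0: substitutes.

0.219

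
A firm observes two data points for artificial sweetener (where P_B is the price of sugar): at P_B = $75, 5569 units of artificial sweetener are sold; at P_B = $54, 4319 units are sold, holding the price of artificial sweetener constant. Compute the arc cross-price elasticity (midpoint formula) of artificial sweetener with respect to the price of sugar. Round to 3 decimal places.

0.777

ΔQ_A = 4319 − 5569 = -1250; ΔP_B = 54 − 75 = -21.
Midpoints: Q̄_A = 4944.0, P̄_B = 64.50.
ε = (ΔQ_A/Q̄_A)/(ΔP_B/P̄_B) = (-1250/4944.0)/(-21/64.50) ≈ 0.777.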